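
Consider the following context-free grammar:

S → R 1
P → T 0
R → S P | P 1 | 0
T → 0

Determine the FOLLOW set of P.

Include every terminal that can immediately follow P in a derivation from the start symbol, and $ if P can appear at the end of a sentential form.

We compute FOLLOW(P) using the standard algorithm.
FOLLOW(S) starts with {$}.
FIRST(P) = {0}
FIRST(R) = {0}
FIRST(S) = {0}
FIRST(T) = {0}
FOLLOW(P) = {1}
FOLLOW(R) = {1}
FOLLOW(S) = {$, 0}
FOLLOW(T) = {0}
Therefore, FOLLOW(P) = {1}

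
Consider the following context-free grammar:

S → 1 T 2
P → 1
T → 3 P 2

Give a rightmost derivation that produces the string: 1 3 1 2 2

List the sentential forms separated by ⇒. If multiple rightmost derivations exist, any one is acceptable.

S ⇒ 1 T 2 ⇒ 1 3 P 2 2 ⇒ 1 3 1 2 2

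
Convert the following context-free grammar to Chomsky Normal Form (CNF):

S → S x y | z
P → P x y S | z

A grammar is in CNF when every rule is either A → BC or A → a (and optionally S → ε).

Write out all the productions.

TX → x; TY → y; S → z; P → z; S → S X0; X0 → TX TY; P → P X1; X1 → TX X2; X2 → TY S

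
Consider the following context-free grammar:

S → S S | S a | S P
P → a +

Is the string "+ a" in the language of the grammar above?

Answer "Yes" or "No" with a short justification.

No - no valid derivation exists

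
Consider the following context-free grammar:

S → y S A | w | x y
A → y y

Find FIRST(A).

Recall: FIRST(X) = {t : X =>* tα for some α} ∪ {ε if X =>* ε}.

We compute FIRST(A) using the standard algorithm.
FIRST(A) = {y}
FIRST(S) = {w, x, y}
Therefore, FIRST(A) = {y}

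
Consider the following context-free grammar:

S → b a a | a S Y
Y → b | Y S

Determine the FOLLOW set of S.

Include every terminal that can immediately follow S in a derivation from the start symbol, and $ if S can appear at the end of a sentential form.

We compute FOLLOW(S) using the standard algorithm.
FOLLOW(S) starts with {$}.
FIRST(S) = {a, b}
FIRST(Y) = {b}
FOLLOW(S) = {$, a, b}
FOLLOW(Y) = {$, a, b}
Therefore, FOLLOW(S) = {$, a, b}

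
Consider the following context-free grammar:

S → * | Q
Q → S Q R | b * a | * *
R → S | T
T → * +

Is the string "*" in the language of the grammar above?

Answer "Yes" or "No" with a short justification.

Yes - a valid derivation exists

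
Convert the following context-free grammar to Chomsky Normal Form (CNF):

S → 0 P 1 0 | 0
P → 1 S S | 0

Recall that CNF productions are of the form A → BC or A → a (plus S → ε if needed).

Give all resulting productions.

T0 → 0; T1 → 1; S → 0; P → 0; S → T0 X0; X0 → P X1; X1 → T1 T0; P → T1 X2; X2 → S S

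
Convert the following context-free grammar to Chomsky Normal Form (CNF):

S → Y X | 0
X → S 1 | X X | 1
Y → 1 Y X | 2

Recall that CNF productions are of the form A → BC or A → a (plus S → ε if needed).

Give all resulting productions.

S → 0; T1 → 1; X → 1; Y → 2; S → Y X; X → S T1; X → X X; Y → T1 X0; X0 → Y X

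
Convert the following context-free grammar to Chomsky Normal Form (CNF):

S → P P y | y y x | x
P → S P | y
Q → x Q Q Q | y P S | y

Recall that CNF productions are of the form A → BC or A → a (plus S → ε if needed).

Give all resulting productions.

TY → y; TX → x; S → x; P → y; Q → y; S → P X0; X0 → P TY; S → TY X1; X1 → TY TX; P → S P; Q → TX X2; X2 → Q X3; X3 → Q Q; Q → TY X4; X4 → P S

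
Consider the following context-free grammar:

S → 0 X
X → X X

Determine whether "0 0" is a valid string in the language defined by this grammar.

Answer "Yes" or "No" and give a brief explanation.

No - no valid derivation exists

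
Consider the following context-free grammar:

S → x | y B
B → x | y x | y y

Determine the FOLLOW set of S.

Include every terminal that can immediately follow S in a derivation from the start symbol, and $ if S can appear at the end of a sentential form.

We compute FOLLOW(S) using the standard algorithm.
FOLLOW(S) starts with {$}.
FIRST(B) = {x, y}
FIRST(S) = {x, y}
FOLLOW(B) = {$}
FOLLOW(S) = {$}
Therefore, FOLLOW(S) = {$}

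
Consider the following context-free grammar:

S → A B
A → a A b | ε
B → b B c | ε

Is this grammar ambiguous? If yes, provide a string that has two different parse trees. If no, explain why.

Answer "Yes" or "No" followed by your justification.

No - the grammar is unambiguous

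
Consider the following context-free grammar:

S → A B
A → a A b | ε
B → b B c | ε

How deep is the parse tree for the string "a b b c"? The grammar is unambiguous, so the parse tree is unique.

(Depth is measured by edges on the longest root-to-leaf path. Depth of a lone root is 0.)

3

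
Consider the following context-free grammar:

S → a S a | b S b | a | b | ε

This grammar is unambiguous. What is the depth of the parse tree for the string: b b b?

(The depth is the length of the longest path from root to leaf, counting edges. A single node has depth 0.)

2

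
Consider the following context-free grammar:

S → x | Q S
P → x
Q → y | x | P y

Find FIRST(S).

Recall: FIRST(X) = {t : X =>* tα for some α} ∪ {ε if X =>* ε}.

We compute FIRST(S) using the standard algorithm.
FIRST(P) = {x}
FIRST(Q) = {x, y}
FIRST(S) = {x, y}
Therefore, FIRST(S) = {x, y}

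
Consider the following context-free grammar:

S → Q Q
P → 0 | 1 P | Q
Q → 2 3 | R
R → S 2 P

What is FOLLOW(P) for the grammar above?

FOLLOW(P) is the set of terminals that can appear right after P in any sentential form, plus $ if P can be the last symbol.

We compute FOLLOW(P) using the standard algorithm.
FOLLOW(S) starts with {$}.
FIRST(P) = {0, 1, 2}
FIRST(Q) = {2}
FIRST(R) = {2}
FIRST(S) = {2}
FOLLOW(P) = {$, 2}
FOLLOW(Q) = {$, 2}
FOLLOW(R) = {$, 2}
FOLLOW(S) = {$, 2}
Therefore, FOLLOW(P) = {$, 2}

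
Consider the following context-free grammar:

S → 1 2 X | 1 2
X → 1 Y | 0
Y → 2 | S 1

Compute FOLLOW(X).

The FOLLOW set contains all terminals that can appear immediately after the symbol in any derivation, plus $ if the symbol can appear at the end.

We compute FOLLOW(X) using the standard algorithm.
FOLLOW(S) starts with {$}.
FIRST(S) = {1}
FIRST(X) = {0, 1}
FIRST(Y) = {1, 2}
FOLLOW(S) = {$, 1}
FOLLOW(X) = {$, 1}
FOLLOW(Y) = {$, 1}
Therefore, FOLLOW(X) = {$, 1}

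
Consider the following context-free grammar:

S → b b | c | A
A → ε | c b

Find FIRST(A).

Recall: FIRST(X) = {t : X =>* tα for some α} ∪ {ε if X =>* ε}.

We compute FIRST(A) using the standard algorithm.
FIRST(A) = {c, ε}
FIRST(S) = {b, c, ε}
Therefore, FIRST(A) = {c, ε}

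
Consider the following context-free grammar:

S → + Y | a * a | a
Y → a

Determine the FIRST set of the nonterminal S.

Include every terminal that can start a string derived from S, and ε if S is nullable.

We compute FIRST(S) using the standard algorithm.
FIRST(S) = {+, a}
FIRST(Y) = {a}
Therefore, FIRST(S) = {+, a}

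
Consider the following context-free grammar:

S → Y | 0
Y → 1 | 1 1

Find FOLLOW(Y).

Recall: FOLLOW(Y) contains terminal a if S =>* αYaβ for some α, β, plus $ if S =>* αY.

We compute FOLLOW(Y) using the standard algorithm.
FOLLOW(S) starts with {$}.
FIRST(S) = {0, 1}
FIRST(Y) = {1}
FOLLOW(S) = {$}
FOLLOW(Y) = {$}
Therefore, FOLLOW(Y) = {$}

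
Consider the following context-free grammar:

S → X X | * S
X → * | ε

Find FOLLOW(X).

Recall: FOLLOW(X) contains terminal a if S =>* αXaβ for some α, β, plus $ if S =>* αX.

We compute FOLLOW(X) using the standard algorithm.
FOLLOW(S) starts with {$}.
FIRST(S) = {*, ε}
FIRST(X) = {*, ε}
FOLLOW(S) = {$}
FOLLOW(X) = {$, *}
Therefore, FOLLOW(X) = {$, *}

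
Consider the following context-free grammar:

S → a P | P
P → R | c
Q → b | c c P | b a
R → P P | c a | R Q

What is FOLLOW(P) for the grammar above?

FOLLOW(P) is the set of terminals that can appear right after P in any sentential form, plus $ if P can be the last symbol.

We compute FOLLOW(P) using the standard algorithm.
FOLLOW(S) starts with {$}.
FIRST(P) = {c}
FIRST(Q) = {b, c}
FIRST(R) = {c}
FIRST(S) = {a, c}
FOLLOW(P) = {$, b, c}
FOLLOW(Q) = {$, b, c}
FOLLOW(R) = {$, b, c}
FOLLOW(S) = {$}
Therefore, FOLLOW(P) = {$, b, c}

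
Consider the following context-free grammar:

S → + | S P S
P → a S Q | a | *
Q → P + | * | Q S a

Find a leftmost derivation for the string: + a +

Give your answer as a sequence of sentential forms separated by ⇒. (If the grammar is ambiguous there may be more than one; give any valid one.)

S ⇒ S P S ⇒ + P S ⇒ + a S ⇒ + a +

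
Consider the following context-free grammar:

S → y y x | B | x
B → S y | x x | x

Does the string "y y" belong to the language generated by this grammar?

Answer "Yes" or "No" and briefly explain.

No - no valid derivation exists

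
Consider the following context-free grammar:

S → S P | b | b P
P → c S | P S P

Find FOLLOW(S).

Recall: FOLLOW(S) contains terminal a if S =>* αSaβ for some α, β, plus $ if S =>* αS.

We compute FOLLOW(S) using the standard algorithm.
FOLLOW(S) starts with {$}.
FIRST(P) = {c}
FIRST(S) = {b}
FOLLOW(P) = {$, b, c}
FOLLOW(S) = {$, b, c}
Therefore, FOLLOW(S) = {$, b, c}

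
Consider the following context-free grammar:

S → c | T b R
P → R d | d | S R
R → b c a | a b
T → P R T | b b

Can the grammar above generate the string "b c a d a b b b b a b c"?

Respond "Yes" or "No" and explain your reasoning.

No - no valid derivation exists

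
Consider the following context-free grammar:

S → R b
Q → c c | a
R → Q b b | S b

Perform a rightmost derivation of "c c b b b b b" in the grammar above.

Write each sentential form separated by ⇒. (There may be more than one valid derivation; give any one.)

S ⇒ R b ⇒ S b b ⇒ R b b b ⇒ Q b b b b b ⇒ c c b b b b b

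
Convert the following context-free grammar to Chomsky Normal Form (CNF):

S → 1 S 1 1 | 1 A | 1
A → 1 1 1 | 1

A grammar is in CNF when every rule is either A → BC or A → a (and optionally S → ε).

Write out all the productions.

T1 → 1; S → 1; A → 1; S → T1 X0; X0 → S X1; X1 → T1 T1; S → T1 A; A → T1 X2; X2 → T1 T1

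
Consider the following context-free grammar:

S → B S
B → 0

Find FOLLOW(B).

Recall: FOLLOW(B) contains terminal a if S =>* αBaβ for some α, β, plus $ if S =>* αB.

We compute FOLLOW(B) using the standard algorithm.
FOLLOW(S) starts with {$}.
FIRST(B) = {0}
FIRST(S) = {0}
FOLLOW(B) = {0}
FOLLOW(S) = {$}
Therefore, FOLLOW(B) = {0}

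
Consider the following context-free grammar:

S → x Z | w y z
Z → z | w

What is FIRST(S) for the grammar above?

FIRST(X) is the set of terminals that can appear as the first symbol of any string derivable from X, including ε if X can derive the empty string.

We compute FIRST(S) using the standard algorithm.
FIRST(S) = {w, x}
FIRST(Z) = {w, z}
Therefore, FIRST(S) = {w, x}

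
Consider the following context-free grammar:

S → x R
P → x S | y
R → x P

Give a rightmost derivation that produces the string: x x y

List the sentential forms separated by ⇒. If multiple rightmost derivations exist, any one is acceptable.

S ⇒ x R ⇒ x x P ⇒ x x y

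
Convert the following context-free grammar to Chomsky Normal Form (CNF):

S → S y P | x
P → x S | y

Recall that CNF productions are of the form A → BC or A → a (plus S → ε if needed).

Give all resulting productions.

TY → y; S → x; TX → x; P → y; S → S X0; X0 → TY P; P → TX S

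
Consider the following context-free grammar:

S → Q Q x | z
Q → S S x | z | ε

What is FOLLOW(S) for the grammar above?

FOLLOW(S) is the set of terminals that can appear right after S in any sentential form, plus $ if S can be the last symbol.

We compute FOLLOW(S) using the standard algorithm.
FOLLOW(S) starts with {$}.
FIRST(Q) = {x, z, ε}
FIRST(S) = {x, z}
FOLLOW(Q) = {x, z}
FOLLOW(S) = {$, x, z}
Therefore, FOLLOW(S) = {$, x, z}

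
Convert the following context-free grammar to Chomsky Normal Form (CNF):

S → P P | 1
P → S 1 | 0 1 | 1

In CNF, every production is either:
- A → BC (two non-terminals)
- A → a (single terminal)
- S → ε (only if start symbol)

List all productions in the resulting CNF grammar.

S → 1; T1 → 1; T0 → 0; P → 1; S → P P; P → S T1; P → T0 T1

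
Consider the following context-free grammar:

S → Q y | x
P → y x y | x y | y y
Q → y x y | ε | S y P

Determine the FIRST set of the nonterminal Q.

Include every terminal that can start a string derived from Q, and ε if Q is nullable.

We compute FIRST(Q) using the standard algorithm.
FIRST(P) = {x, y}
FIRST(Q) = {x, y, ε}
FIRST(S) = {x, y}
Therefore, FIRST(Q) = {x, y, ε}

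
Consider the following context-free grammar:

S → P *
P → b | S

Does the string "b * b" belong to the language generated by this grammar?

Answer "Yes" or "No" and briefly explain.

No - no valid derivation exists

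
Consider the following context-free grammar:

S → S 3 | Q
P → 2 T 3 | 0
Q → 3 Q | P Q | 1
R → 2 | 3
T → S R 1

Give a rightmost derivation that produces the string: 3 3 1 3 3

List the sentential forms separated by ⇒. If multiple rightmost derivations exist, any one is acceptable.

S ⇒ S 3 ⇒ S 3 3 ⇒ Q 3 3 ⇒ 3 Q 3 3 ⇒ 3 3 Q 3 3 ⇒ 3 3 1 3 3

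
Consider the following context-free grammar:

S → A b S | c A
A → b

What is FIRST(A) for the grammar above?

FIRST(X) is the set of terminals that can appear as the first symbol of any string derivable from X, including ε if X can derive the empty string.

We compute FIRST(A) using the standard algorithm.
FIRST(A) = {b}
FIRST(S) = {b, c}
Therefore, FIRST(A) = {b}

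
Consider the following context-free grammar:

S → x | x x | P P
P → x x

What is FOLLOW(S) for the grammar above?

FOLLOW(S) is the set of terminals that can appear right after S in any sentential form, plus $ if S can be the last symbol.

We compute FOLLOW(S) using the standard algorithm.
FOLLOW(S) starts with {$}.
FIRST(P) = {x}
FIRST(S) = {x}
FOLLOW(P) = {$, x}
FOLLOW(S) = {$}
Therefore, FOLLOW(S) = {$}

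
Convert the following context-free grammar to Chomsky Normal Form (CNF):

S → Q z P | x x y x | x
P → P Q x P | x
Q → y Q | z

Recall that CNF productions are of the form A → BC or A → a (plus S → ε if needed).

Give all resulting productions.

TZ → z; TX → x; TY → y; S → x; P → x; Q → z; S → Q X0; X0 → TZ P; S → TX X1; X1 → TX X2; X2 → TY TX; P → P X3; X3 → Q X4; X4 → TX P; Q → TY Q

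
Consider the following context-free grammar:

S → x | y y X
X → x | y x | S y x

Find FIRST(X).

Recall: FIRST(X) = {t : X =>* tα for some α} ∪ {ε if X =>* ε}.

We compute FIRST(X) using the standard algorithm.
FIRST(S) = {x, y}
FIRST(X) = {x, y}
Therefore, FIRST(X) = {x, y}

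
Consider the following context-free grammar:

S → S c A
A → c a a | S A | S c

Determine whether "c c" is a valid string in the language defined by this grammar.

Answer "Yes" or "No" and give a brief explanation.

No - no valid derivation exists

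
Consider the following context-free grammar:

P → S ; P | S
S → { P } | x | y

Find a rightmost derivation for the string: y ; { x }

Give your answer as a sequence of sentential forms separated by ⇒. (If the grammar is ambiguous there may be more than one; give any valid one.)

P ⇒ S ; P ⇒ S ; S ⇒ S ; { P } ⇒ S ; { S } ⇒ S ; { x } ⇒ y ; { x }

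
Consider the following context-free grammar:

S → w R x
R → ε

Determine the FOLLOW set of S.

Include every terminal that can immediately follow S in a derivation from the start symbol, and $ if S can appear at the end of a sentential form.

We compute FOLLOW(S) using the standard algorithm.
FOLLOW(S) starts with {$}.
FIRST(R) = {ε}
FIRST(S) = {w}
FOLLOW(R) = {x}
FOLLOW(S) = {$}
Therefore, FOLLOW(S) = {$}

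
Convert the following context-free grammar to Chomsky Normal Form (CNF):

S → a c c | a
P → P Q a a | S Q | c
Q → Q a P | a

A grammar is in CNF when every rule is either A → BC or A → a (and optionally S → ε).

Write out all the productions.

TA → a; TC → c; S → a; P → c; Q → a; S → TA X0; X0 → TC TC; P → P X1; X1 → Q X2; X2 → TA TA; P → S Q; Q → Q X3; X3 → TA P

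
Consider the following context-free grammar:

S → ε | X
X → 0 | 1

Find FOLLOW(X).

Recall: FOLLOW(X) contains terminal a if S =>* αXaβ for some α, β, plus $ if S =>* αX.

We compute FOLLOW(X) using the standard algorithm.
FOLLOW(S) starts with {$}.
FIRST(S) = {0, 1, ε}
FIRST(X) = {0, 1}
FOLLOW(S) = {$}
FOLLOW(X) = {$}
Therefore, FOLLOW(X) = {$}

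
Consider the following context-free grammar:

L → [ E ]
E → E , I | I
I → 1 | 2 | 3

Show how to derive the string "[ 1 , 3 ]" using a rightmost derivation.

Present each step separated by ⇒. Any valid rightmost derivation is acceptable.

L ⇒ [ E ] ⇒ [ E , I ] ⇒ [ E , 3 ] ⇒ [ I , 3 ] ⇒ [ 1 , 3 ]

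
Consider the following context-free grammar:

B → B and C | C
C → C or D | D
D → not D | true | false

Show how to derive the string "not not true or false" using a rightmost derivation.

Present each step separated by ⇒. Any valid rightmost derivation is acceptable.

B ⇒ C ⇒ C or D ⇒ C or false ⇒ D or false ⇒ not D or false ⇒ not not D or false ⇒ not not true or false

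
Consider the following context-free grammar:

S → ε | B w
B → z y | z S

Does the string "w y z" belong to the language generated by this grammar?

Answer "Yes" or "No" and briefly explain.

No - no valid derivation exists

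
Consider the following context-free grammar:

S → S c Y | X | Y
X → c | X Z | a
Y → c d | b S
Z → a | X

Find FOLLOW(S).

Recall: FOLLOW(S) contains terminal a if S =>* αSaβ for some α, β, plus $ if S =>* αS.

We compute FOLLOW(S) using the standard algorithm.
FOLLOW(S) starts with {$}.
FIRST(S) = {a, b, c}
FIRST(X) = {a, c}
FIRST(Y) = {b, c}
FIRST(Z) = {a, c}
FOLLOW(S) = {$, c}
FOLLOW(X) = {$, a, c}
FOLLOW(Y) = {$, c}
FOLLOW(Z) = {$, a, c}
Therefore, FOLLOW(S) = {$, c}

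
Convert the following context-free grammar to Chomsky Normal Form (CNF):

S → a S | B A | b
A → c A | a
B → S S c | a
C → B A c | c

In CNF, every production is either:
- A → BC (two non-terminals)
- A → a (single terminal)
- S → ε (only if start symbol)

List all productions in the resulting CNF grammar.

TA → a; S → b; TC → c; A → a; B → a; C → c; S → TA S; S → B A; A → TC A; B → S X0; X0 → S TC; C → B X1; X1 → A TC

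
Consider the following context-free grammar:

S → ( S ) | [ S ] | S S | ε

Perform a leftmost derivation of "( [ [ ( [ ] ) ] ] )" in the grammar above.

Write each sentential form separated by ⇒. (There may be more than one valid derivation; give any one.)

S ⇒ ( S ) ⇒ ( [ S ] ) ⇒ ( [ [ S ] ] ) ⇒ ( [ [ ( S ) ] ] ) ⇒ ( [ [ ( [ S ] ) ] ] ) ⇒ ( [ [ ( [ ] ) ] ] )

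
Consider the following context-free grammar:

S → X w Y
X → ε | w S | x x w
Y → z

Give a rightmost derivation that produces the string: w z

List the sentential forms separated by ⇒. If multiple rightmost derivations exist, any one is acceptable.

S ⇒ X w Y ⇒ X w z ⇒ w z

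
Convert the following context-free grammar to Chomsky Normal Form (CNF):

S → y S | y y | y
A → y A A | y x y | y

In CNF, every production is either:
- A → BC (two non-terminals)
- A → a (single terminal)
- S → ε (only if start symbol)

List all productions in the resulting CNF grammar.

TY → y; S → y; TX → x; A → y; S → TY S; S → TY TY; A → TY X0; X0 → A A; A → TY X1; X1 → TX TY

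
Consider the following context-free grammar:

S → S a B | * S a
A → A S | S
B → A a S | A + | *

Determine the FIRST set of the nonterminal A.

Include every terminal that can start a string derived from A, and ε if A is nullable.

We compute FIRST(A) using the standard algorithm.
FIRST(A) = {*}
FIRST(B) = {*}
FIRST(S) = {*}
Therefore, FIRST(A) = {*}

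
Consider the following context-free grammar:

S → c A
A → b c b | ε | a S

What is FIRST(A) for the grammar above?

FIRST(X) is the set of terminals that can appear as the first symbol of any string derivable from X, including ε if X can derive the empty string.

We compute FIRST(A) using the standard algorithm.
FIRST(A) = {a, b, ε}
FIRST(S) = {c}
Therefore, FIRST(A) = {a, b, ε}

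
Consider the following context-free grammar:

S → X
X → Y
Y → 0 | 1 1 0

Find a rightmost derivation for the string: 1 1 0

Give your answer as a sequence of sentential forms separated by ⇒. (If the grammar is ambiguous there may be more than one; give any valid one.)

S ⇒ X ⇒ Y ⇒ 1 1 0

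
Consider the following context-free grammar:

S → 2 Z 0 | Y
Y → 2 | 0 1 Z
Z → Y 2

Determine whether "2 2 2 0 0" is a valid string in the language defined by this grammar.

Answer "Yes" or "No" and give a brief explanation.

No - no valid derivation exists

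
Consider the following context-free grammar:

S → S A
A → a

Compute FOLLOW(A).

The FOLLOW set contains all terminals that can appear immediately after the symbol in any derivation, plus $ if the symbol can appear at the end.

We compute FOLLOW(A) using the standard algorithm.
FOLLOW(S) starts with {$}.
FIRST(A) = {a}
FIRST(S) = {}
FOLLOW(A) = {$, a}
FOLLOW(S) = {$, a}
Therefore, FOLLOW(A) = {$, a}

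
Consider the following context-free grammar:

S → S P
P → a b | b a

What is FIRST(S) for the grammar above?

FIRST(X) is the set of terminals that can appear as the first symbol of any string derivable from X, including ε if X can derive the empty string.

We compute FIRST(S) using the standard algorithm.
FIRST(P) = {a, b}
FIRST(S) = {}
Therefore, FIRST(S) = {}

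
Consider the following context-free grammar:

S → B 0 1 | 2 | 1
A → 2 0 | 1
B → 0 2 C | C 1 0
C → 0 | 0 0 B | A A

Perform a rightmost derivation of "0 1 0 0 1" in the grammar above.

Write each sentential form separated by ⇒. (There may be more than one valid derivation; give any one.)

S ⇒ B 0 1 ⇒ C 1 0 0 1 ⇒ 0 1 0 0 1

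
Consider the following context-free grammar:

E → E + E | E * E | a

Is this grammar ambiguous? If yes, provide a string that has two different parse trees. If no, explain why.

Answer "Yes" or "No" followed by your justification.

Yes - the string 'a * a * a + a + a' has two distinct leftmost derivations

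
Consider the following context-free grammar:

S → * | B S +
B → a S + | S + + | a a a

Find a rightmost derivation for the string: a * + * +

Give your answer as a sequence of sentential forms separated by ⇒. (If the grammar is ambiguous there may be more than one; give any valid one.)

S ⇒ B S + ⇒ B * + ⇒ a S + * + ⇒ a * + * +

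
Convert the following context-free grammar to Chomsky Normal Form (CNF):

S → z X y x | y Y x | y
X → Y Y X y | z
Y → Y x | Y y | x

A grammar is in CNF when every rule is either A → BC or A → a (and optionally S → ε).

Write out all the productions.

TZ → z; TY → y; TX → x; S → y; X → z; Y → x; S → TZ X0; X0 → X X1; X1 → TY TX; S → TY X2; X2 → Y TX; X → Y X3; X3 → Y X4; X4 → X TY; Y → Y TX; Y → Y TY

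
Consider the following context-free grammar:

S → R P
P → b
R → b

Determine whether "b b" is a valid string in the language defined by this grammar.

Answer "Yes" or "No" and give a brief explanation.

Yes - a valid derivation exists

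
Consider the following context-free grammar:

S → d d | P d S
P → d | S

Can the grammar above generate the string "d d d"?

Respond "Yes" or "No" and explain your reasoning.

No - no valid derivation exists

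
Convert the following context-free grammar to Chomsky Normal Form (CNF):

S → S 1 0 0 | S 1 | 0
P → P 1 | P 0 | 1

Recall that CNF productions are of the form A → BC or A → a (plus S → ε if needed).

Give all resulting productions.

T1 → 1; T0 → 0; S → 0; P → 1; S → S X0; X0 → T1 X1; X1 → T0 T0; S → S T1; P → P T1; P → P T0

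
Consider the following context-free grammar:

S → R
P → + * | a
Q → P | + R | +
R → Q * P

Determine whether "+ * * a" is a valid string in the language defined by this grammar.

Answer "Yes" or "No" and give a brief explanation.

Yes - a valid derivation exists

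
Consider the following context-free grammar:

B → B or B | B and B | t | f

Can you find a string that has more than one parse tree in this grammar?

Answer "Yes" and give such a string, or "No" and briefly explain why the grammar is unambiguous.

Yes - the string 'f or t or t and t or f' has two distinct parse trees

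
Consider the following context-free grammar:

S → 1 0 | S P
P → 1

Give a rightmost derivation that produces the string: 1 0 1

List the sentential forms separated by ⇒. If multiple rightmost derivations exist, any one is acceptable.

S ⇒ S P ⇒ S 1 ⇒ 1 0 1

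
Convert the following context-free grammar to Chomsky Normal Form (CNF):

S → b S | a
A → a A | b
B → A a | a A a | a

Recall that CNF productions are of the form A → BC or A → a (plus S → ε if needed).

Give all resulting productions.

TB → b; S → a; TA → a; A → b; B → a; S → TB S; A → TA A; B → A TA; B → TA X0; X0 → A TA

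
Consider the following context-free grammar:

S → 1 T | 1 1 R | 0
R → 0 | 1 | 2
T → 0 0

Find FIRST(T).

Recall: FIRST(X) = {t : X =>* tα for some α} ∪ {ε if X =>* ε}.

We compute FIRST(T) using the standard algorithm.
FIRST(R) = {0, 1, 2}
FIRST(S) = {0, 1}
FIRST(T) = {0}
Therefore, FIRST(T) = {0}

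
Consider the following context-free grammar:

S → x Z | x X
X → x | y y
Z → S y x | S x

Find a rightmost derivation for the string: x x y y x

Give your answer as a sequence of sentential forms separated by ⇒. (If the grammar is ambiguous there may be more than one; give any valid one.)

S ⇒ x Z ⇒ x S x ⇒ x x X x ⇒ x x y y x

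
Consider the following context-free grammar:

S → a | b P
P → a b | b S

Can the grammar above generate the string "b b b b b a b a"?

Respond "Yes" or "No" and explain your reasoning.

No - no valid derivation exists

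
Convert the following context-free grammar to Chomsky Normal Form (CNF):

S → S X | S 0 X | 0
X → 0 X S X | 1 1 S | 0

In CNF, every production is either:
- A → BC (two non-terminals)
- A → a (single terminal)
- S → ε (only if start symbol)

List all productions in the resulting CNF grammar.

T0 → 0; S → 0; T1 → 1; X → 0; S → S X; S → S X0; X0 → T0 X; X → T0 X1; X1 → X X2; X2 → S X; X → T1 X3; X3 → T1 S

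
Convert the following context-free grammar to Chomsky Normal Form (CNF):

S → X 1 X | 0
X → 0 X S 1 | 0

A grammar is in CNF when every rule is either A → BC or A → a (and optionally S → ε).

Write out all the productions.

T1 → 1; S → 0; T0 → 0; X → 0; S → X X0; X0 → T1 X; X → T0 X1; X1 → X X2; X2 → S T1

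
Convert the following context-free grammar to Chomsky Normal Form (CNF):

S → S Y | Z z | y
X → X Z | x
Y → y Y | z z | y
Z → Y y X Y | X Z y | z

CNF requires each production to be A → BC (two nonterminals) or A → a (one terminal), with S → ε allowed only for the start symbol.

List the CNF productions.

TZ → z; S → y; X → x; TY → y; Y → y; Z → z; S → S Y; S → Z TZ; X → X Z; Y → TY Y; Y → TZ TZ; Z → Y X0; X0 → TY X1; X1 → X Y; Z → X X2; X2 → Z TY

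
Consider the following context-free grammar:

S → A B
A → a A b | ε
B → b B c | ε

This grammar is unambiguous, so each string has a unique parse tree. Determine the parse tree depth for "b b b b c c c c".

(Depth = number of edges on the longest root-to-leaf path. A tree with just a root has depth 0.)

6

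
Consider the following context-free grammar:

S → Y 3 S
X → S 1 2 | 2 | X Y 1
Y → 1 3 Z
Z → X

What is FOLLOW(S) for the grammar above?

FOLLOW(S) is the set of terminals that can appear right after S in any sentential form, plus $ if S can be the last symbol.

We compute FOLLOW(S) using the standard algorithm.
FOLLOW(S) starts with {$}.
FIRST(S) = {1}
FIRST(X) = {1, 2}
FIRST(Y) = {1}
FIRST(Z) = {1, 2}
FOLLOW(S) = {$, 1}
FOLLOW(X) = {1, 3}
FOLLOW(Y) = {1, 3}
FOLLOW(Z) = {1, 3}
Therefore, FOLLOW(S) = {$, 1}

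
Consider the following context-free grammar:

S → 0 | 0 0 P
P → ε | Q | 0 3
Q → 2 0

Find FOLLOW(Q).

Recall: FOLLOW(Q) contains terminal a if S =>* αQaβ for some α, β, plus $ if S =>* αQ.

We compute FOLLOW(Q) using the standard algorithm.
FOLLOW(S) starts with {$}.
FIRST(P) = {0, 2, ε}
FIRST(Q) = {2}
FIRST(S) = {0}
FOLLOW(P) = {$}
FOLLOW(Q) = {$}
FOLLOW(S) = {$}
Therefore, FOLLOW(Q) = {$}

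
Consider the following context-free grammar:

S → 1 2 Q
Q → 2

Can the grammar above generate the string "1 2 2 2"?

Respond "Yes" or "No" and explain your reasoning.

No - no valid derivation exists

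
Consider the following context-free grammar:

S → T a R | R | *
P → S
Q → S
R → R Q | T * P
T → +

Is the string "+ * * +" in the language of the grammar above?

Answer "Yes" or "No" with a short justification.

No - no valid derivation exists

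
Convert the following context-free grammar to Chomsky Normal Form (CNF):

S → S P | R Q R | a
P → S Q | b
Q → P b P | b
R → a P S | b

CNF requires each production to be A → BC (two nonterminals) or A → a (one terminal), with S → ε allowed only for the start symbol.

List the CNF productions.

S → a; P → b; TB → b; Q → b; TA → a; R → b; S → S P; S → R X0; X0 → Q R; P → S Q; Q → P X1; X1 → TB P; R → TA X2; X2 → P S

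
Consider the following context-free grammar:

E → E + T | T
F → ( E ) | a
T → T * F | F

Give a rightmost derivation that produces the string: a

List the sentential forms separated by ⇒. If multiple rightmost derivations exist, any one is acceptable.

E ⇒ T ⇒ F ⇒ a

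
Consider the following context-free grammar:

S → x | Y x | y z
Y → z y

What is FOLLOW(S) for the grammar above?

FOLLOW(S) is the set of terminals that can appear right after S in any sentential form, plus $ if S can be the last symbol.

We compute FOLLOW(S) using the standard algorithm.
FOLLOW(S) starts with {$}.
FIRST(S) = {x, y, z}
FIRST(Y) = {z}
FOLLOW(S) = {$}
FOLLOW(Y) = {x}
Therefore, FOLLOW(S) = {$}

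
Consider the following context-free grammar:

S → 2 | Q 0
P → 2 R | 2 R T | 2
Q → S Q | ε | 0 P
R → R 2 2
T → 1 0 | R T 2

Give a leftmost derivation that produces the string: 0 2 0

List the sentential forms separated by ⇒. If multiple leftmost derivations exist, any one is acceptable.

S ⇒ Q 0 ⇒ 0 P 0 ⇒ 0 2 0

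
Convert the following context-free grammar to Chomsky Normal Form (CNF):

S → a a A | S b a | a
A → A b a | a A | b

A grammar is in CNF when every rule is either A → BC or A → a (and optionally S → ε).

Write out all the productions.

TA → a; TB → b; S → a; A → b; S → TA X0; X0 → TA A; S → S X1; X1 → TB TA; A → A X2; X2 → TB TA; A → TA A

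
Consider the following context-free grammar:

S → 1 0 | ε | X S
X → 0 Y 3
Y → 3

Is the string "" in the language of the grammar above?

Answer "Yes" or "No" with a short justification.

Yes - a valid derivation exists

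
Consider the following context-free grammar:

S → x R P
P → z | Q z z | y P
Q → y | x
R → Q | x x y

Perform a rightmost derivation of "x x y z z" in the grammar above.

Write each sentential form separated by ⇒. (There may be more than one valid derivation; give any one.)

S ⇒ x R P ⇒ x R Q z z ⇒ x R y z z ⇒ x Q y z z ⇒ x x y z z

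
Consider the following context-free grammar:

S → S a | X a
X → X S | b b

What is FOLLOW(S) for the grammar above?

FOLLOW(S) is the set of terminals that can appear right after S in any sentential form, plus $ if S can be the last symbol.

We compute FOLLOW(S) using the standard algorithm.
FOLLOW(S) starts with {$}.
FIRST(S) = {b}
FIRST(X) = {b}
FOLLOW(S) = {$, a, b}
FOLLOW(X) = {a, b}
Therefore, FOLLOW(S) = {$, a, b}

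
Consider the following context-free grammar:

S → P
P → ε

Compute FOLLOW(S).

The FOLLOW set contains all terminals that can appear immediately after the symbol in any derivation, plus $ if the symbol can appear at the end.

We compute FOLLOW(S) using the standard algorithm.
FOLLOW(S) starts with {$}.
FIRST(P) = {ε}
FIRST(S) = {ε}
FOLLOW(P) = {$}
FOLLOW(S) = {$}
Therefore, FOLLOW(S) = {$}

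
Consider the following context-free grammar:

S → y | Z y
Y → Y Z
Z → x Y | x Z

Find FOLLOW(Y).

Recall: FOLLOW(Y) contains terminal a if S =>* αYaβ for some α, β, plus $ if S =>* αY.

We compute FOLLOW(Y) using the standard algorithm.
FOLLOW(S) starts with {$}.
FIRST(S) = {x, y}
FIRST(Y) = {}
FIRST(Z) = {x}
FOLLOW(S) = {$}
FOLLOW(Y) = {x, y}
FOLLOW(Z) = {x, y}
Therefore, FOLLOW(Y) = {x, y}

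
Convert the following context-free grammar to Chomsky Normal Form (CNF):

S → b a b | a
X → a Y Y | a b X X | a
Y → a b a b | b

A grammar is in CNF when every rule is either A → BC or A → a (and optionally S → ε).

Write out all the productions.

TB → b; TA → a; S → a; X → a; Y → b; S → TB X0; X0 → TA TB; X → TA X1; X1 → Y Y; X → TA X2; X2 → TB X3; X3 → X X; Y → TA X4; X4 → TB X5; X5 → TA TB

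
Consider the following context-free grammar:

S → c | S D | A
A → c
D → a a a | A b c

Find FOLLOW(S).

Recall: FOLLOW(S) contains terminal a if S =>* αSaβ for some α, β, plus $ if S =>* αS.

We compute FOLLOW(S) using the standard algorithm.
FOLLOW(S) starts with {$}.
FIRST(A) = {c}
FIRST(D) = {a, c}
FIRST(S) = {c}
FOLLOW(A) = {$, a, b, c}
FOLLOW(D) = {$, a, c}
FOLLOW(S) = {$, a, c}
Therefore, FOLLOW(S) = {$, a, c}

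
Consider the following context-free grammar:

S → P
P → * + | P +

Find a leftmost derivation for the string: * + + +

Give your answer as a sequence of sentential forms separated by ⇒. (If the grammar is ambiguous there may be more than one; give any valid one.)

S ⇒ P ⇒ P + ⇒ P + + ⇒ * + + +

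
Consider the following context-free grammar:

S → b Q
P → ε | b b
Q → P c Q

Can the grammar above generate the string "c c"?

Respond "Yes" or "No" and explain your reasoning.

No - no valid derivation exists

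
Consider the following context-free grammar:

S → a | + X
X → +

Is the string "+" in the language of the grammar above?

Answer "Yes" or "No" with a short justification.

No - no valid derivation exists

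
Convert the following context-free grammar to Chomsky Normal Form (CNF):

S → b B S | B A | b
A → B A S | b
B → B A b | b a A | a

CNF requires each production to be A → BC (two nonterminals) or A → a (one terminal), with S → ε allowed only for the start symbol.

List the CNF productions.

TB → b; S → b; A → b; TA → a; B → a; S → TB X0; X0 → B S; S → B A; A → B X1; X1 → A S; B → B X2; X2 → A TB; B → TB X3; X3 → TA A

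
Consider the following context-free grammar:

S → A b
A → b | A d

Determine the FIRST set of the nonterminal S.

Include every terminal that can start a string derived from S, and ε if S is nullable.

We compute FIRST(S) using the standard algorithm.
FIRST(A) = {b}
FIRST(S) = {b}
Therefore, FIRST(S) = {b}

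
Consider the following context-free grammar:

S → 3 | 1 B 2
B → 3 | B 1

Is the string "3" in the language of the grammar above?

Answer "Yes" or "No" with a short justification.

Yes - a valid derivation exists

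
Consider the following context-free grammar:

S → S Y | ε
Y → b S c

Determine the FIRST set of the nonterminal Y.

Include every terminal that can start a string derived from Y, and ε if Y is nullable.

We compute FIRST(Y) using the standard algorithm.
FIRST(S) = {b, ε}
FIRST(Y) = {b}
Therefore, FIRST(Y) = {b}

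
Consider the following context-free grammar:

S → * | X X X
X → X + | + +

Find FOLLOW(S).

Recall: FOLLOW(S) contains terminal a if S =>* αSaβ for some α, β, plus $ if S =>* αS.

We compute FOLLOW(S) using the standard algorithm.
FOLLOW(S) starts with {$}.
FIRST(S) = {*, +}
FIRST(X) = {+}
FOLLOW(S) = {$}
FOLLOW(X) = {$, +}
Therefore, FOLLOW(S) = {$}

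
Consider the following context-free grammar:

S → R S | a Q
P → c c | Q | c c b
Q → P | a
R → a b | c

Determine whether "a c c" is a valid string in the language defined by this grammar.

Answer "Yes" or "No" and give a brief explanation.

Yes - a valid derivation exists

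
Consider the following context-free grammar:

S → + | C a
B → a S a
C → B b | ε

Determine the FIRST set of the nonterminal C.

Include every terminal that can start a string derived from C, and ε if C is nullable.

We compute FIRST(C) using the standard algorithm.
FIRST(B) = {a}
FIRST(C) = {a, ε}
FIRST(S) = {+, a}
Therefore, FIRST(C) = {a, ε}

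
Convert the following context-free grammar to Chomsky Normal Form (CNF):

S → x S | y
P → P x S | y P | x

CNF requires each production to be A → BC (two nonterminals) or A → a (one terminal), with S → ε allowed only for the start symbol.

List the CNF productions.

TX → x; S → y; TY → y; P → x; S → TX S; P → P X0; X0 → TX S; P → TY P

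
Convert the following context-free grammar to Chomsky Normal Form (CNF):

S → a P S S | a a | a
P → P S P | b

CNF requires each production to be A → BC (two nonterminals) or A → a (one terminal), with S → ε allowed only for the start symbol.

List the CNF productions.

TA → a; S → a; P → b; S → TA X0; X0 → P X1; X1 → S S; S → TA TA; P → P X2; X2 → S P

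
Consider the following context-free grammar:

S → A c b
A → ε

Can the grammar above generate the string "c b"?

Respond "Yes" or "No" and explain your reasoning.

Yes - a valid derivation exists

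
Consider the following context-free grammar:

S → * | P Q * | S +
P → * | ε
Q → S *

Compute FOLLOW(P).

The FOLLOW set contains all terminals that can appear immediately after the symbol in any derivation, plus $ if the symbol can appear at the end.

We compute FOLLOW(P) using the standard algorithm.
FOLLOW(S) starts with {$}.
FIRST(P) = {*, ε}
FIRST(Q) = {*}
FIRST(S) = {*}
FOLLOW(P) = {*}
FOLLOW(Q) = {*}
FOLLOW(S) = {$, *, +}
Therefore, FOLLOW(P) = {*}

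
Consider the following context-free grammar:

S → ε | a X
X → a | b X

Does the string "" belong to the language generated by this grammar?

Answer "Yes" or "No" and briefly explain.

Yes - a valid derivation exists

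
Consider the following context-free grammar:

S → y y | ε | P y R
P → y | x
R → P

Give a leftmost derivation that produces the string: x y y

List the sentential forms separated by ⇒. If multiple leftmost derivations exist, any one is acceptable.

S ⇒ P y R ⇒ x y R ⇒ x y P ⇒ x y y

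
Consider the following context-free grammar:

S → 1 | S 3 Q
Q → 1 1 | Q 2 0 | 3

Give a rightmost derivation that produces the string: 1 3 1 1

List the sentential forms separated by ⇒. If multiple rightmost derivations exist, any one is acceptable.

S ⇒ S 3 Q ⇒ S 3 1 1 ⇒ 1 3 1 1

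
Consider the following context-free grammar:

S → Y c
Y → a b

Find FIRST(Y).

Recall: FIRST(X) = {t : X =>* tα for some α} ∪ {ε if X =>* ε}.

We compute FIRST(Y) using the standard algorithm.
FIRST(S) = {a}
FIRST(Y) = {a}
Therefore, FIRST(Y) = {a}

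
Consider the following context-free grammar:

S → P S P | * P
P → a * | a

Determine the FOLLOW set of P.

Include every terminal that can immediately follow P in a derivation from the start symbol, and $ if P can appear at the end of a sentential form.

We compute FOLLOW(P) using the standard algorithm.
FOLLOW(S) starts with {$}.
FIRST(P) = {a}
FIRST(S) = {*, a}
FOLLOW(P) = {$, *, a}
FOLLOW(S) = {$, a}
Therefore, FOLLOW(P) = {$, *, a}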